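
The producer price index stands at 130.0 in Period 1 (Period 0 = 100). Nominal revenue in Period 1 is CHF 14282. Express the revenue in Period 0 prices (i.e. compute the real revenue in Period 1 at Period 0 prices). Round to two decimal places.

10986.15

Real = Nominal ÷ (Index/100) = 14282 ÷ (130.0/100)
     = 14282 ÷ 1.300 = 10986.1538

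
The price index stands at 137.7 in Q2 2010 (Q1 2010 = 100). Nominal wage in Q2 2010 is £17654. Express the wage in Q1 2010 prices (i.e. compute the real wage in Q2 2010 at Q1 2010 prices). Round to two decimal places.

Real = Nominal ÷ (Index/100) = 17654 ÷ (137.7/100)
     = 17654 ÷ 1.377 = 12820.6245

12820.62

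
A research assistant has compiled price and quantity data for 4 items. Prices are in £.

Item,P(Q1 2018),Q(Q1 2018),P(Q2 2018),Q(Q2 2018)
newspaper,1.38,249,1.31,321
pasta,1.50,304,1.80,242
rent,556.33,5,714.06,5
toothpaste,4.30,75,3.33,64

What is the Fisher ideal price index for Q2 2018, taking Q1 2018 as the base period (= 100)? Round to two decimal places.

Laspeyres component (base-period weights):
ΣP(Q2 2018)Q(Q1 2018) = 1.31×249 + 1.80×304 + 714.06×5 + 3.33×75 = 326.19 + 547.2 + 3570.3 + 249.75 = 4693.44
ΣP(Q1 2018)Q(Q1 2018) = 1.38×249 + 1.50×304 + 556.33×5 + 4.30×75 = 343.62 + 456 + 2781.65 + 322.5 = 3903.77
L = 4693.44 / 3903.77 × 100 = 120.2284
Paasche component (current-period weights):
ΣP(Q2 2018)Q(Q2 2018) = 1.31×321 + 1.80×242 + 714.06×5 + 3.33×64 = 420.51 + 435.6 + 3570.3 + 213.12 = 4639.53
ΣP(Q1 2018)Q(Q2 2018) = 1.38×321 + 1.50×242 + 556.33×5 + 4.30×64 = 442.98 + 363 + 2781.65 + 275.2 = 3862.83
P = 4639.53 / 3862.83 × 100 = 120.1070
Fisher = √(L × P) = √(120.2284 × 120.1070) = 120.1677

120.17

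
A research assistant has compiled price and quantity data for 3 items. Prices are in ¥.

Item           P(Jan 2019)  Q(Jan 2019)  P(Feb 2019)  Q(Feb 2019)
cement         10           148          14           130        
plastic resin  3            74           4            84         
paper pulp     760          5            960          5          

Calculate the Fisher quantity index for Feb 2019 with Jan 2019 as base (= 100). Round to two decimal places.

Laspeyres component (base-period weights):
ΣP(Jan 2019)Q(Feb 2019) = 10×130 + 3×84 + 760×5 = 1300 + 252 + 3800 = 5352
ΣP(Jan 2019)Q(Jan 2019) = 10×148 + 3×74 + 760×5 = 1480 + 222 + 3800 = 5502
L = 5352 / 5502 × 100 = 97.2737
Paasche component (current-period weights):
ΣP(Feb 2019)Q(Feb 2019) = 14×130 + 4×84 + 960×5 = 1820 + 336 + 4800 = 6956
ΣP(Feb 2019)Q(Jan 2019) = 14×148 + 4×74 + 960×5 = 2072 + 296 + 4800 = 7168
P = 6956 / 7168 × 100 = 97.0424
Fisher = √(L × P) = √(97.2737 × 97.0424) = 97.1580

97.16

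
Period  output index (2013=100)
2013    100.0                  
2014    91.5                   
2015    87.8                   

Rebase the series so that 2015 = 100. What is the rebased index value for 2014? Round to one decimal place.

104.2

Rebased(2014) = 91.5 / 87.8 × 100 = 104.2141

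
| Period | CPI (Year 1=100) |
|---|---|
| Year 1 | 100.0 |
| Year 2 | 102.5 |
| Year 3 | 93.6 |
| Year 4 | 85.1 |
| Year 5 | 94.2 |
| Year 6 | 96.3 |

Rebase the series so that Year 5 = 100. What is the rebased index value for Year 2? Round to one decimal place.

Rebased(Year 2) = 102.5 / 94.2 × 100 = 108.8110

108.8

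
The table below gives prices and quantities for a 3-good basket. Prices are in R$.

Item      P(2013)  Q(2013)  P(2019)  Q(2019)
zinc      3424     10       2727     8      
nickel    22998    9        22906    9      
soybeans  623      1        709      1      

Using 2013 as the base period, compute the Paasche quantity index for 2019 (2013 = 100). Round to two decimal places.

97.67

Paasche quantity index uses current-period prices as weights.
ΣP(2019)·Q(2019) = 2727×8 + 22906×9 + 709×1 = 21816 + 206154 + 709 = 228679
ΣP(2019)·Q(2013) = 2727×10 + 22906×9 + 709×1 = 27270 + 206154 + 709 = 234133
Index = 228679 / 234133 × 100 = 97.6706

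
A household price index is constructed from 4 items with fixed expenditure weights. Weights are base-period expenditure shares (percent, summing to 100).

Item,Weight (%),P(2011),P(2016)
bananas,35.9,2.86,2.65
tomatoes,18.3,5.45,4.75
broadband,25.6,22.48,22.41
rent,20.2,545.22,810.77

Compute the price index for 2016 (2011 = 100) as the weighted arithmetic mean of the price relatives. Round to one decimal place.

104.8

bananas: 35.9 × (2.65/2.86) = 35.9 × 0.926573 = 33.2640
tomatoes: 18.3 × (4.75/5.45) = 18.3 × 0.871560 = 15.9495
broadband: 25.6 × (22.41/22.48) = 25.6 × 0.996886 = 25.5203
rent: 20.2 × (810.77/545.22) = 20.2 × 1.487051 = 30.0384
Index = Σ wᵢ·(p₁ᵢ/p₀ᵢ) = 33.2640 + 15.9495 + 25.5203 + 30.0384 = 104.7722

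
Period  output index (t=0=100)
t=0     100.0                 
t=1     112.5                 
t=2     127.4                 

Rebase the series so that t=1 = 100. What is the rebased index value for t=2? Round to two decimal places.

Rebased(t=2) = 127.4 / 112.5 × 100 = 113.2444

113.24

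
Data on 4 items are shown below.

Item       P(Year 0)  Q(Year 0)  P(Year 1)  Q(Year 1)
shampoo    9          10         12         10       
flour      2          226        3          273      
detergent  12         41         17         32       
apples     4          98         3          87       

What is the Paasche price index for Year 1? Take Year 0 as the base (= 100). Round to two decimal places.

127.49

Paasche price index uses current-period quantities as weights.
ΣP(Year 1)·Q(Year 1) = 12×10 + 3×273 + 17×32 + 3×87 = 120 + 819 + 544 + 261 = 1744
ΣP(Year 0)·Q(Year 1) = 9×10 + 2×273 + 12×32 + 4×87 = 90 + 546 + 384 + 348 = 1368
Index = 1744 / 1368 × 100 = 127.4854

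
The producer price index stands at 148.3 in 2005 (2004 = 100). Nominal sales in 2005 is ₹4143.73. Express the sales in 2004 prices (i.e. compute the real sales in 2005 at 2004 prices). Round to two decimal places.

2794.15

Real = Nominal ÷ (Index/100) = 4143.73 ÷ (148.3/100)
     = 4143.73 ÷ 1.483 = 2794.1537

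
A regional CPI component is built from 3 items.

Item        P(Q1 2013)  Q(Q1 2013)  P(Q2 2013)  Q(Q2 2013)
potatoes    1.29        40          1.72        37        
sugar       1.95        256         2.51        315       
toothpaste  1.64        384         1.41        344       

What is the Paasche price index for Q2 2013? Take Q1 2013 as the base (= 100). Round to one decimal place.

109.2

Paasche price index uses current-period quantities as weights.
ΣP(Q2 2013)·Q(Q2 2013) = 1.72×37 + 2.51×315 + 1.41×344 = 63.64 + 790.65 + 485.04 = 1339.33
ΣP(Q1 2013)·Q(Q2 2013) = 1.29×37 + 1.95×315 + 1.64×344 = 47.73 + 614.25 + 564.16 = 1226.14
Index = 1339.33 / 1226.14 × 100 = 109.2314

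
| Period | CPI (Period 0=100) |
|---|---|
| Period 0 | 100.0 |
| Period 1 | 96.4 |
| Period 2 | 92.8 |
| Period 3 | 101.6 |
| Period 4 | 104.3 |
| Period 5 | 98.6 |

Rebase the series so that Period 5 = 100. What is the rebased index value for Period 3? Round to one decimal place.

103.0

Rebased(Period 3) = 101.6 / 98.6 × 100 = 103.0426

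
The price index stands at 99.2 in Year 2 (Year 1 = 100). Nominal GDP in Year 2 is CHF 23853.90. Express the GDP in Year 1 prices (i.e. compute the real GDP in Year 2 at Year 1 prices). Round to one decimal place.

24046.3

Real = Nominal ÷ (Index/100) = 23853.90 ÷ (99.2/100)
     = 23853.90 ÷ 0.992 = 24046.2702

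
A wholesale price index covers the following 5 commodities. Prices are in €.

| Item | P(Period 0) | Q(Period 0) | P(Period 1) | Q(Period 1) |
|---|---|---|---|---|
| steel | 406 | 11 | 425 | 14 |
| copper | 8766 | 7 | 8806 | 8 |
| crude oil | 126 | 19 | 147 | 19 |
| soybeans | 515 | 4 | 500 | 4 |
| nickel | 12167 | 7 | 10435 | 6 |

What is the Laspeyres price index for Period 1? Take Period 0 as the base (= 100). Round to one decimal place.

92.7

Laspeyres price index uses base-period quantities as weights.
ΣP(Period 1)·Q(Period 0) = 425×11 + 8806×7 + 147×19 + 500×4 + 10435×7 = 4675 + 61642 + 2793 + 2000 + 73045 = 144155
ΣP(Period 0)·Q(Period 0) = 406×11 + 8766×7 + 126×19 + 515×4 + 12167×7 = 4466 + 61362 + 2394 + 2060 + 85169 = 155451
Index = 144155 / 155451 × 100 = 92.7334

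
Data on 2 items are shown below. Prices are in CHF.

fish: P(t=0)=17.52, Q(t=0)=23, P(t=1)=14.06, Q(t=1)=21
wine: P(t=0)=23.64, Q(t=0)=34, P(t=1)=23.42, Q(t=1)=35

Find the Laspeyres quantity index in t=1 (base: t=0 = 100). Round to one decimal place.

99.1

Laspeyres quantity index uses base-period prices as weights.
ΣP(t=0)·Q(t=1) = 17.52×21 + 23.64×35 = 367.92 + 827.4 = 1195.32
ΣP(t=0)·Q(t=0) = 17.52×23 + 23.64×34 = 402.96 + 803.76 = 1206.72
Index = 1195.32 / 1206.72 × 100 = 99.0553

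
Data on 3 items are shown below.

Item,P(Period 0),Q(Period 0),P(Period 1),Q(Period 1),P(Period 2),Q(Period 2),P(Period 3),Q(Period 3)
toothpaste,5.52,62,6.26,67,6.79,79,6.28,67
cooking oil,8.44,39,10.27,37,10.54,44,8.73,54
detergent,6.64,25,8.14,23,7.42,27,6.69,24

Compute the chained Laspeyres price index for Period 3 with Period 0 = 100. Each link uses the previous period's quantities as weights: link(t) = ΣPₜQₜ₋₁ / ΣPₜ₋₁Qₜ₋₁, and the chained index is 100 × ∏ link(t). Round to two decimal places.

107.77

Link Period 0→Period 1:
ΣP(Period 1)Q(Period 0) = 6.26×62 + 10.27×39 + 8.14×25 = 388.12 + 400.53 + 203.5 = 992.15
ΣP(Period 0)Q(Period 0) = 5.52×62 + 8.44×39 + 6.64×25 = 342.24 + 329.16 + 166 = 837.4
link = 992.15/837.4 = 1.184798
Link Period 1→Period 2:
ΣP(Period 2)Q(Period 1) = 6.79×67 + 10.54×37 + 7.42×23 = 454.93 + 389.98 + 170.66 = 1015.57
ΣP(Period 1)Q(Period 1) = 6.26×67 + 10.27×37 + 8.14×23 = 419.42 + 379.99 + 187.22 = 986.63
link = 1015.57/986.63 = 1.029332
Link Period 2→Period 3:
ΣP(Period 3)Q(Period 2) = 6.28×79 + 8.73×44 + 6.69×27 = 496.12 + 384.12 + 180.63 = 1060.87
ΣP(Period 2)Q(Period 2) = 6.79×79 + 10.54×44 + 7.42×27 = 536.41 + 463.76 + 200.34 = 1200.51
link = 1060.87/1200.51 = 0.883683
Chained index = 100 × 1.184798 × 1.029332 × 0.883683 = 107.7696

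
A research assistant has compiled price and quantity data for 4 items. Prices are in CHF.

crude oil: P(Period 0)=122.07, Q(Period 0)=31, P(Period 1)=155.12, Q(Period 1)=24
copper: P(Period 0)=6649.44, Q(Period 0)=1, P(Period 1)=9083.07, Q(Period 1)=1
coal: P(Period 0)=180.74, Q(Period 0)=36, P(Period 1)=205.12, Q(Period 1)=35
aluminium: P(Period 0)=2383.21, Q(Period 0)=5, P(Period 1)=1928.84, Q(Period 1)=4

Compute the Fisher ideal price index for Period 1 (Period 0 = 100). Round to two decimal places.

Laspeyres component (base-period weights):
ΣP(Period 1)Q(Period 0) = 155.12×31 + 9083.07×1 + 205.12×36 + 1928.84×5 = 4808.72 + 9083.07 + 7384.32 + 9644.2 = 30920.31
ΣP(Period 0)Q(Period 0) = 122.07×31 + 6649.44×1 + 180.74×36 + 2383.21×5 = 3784.17 + 6649.44 + 6506.64 + 11916.05 = 28856.3
L = 30920.31 / 28856.3 × 100 = 107.1527
Paasche component (current-period weights):
ΣP(Period 1)Q(Period 1) = 155.12×24 + 9083.07×1 + 205.12×35 + 1928.84×4 = 3722.88 + 9083.07 + 7179.2 + 7715.36 = 27700.51
ΣP(Period 0)Q(Period 1) = 122.07×24 + 6649.44×1 + 180.74×35 + 2383.21×4 = 2929.68 + 6649.44 + 6325.9 + 9532.84 = 25437.86
P = 27700.51 / 25437.86 × 100 = 108.8948
Fisher = √(L × P) = √(107.1527 × 108.8948) = 108.0203

108.02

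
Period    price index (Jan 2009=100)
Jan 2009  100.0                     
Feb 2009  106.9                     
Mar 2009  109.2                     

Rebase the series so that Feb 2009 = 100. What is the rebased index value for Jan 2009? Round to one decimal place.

Rebased(Jan 2009) = 100.0 / 106.9 × 100 = 93.5454

93.5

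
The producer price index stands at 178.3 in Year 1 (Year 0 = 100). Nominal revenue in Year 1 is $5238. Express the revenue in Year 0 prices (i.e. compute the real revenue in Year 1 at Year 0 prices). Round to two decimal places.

2937.75

Real = Nominal ÷ (Index/100) = 5238 ÷ (178.3/100)
     = 5238 ÷ 1.783 = 2937.7454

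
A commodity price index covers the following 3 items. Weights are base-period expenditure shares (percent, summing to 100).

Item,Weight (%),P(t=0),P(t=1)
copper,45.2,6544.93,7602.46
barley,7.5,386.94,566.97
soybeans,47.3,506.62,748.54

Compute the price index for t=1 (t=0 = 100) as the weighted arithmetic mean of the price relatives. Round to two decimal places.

copper: 45.2 × (7602.46/6544.93) = 45.2 × 1.161580 = 52.5034
barley: 7.5 × (566.97/386.94) = 7.5 × 1.465266 = 10.9895
soybeans: 47.3 × (748.54/506.62) = 47.3 × 1.477518 = 69.8866
Index = Σ wᵢ·(p₁ᵢ/p₀ᵢ) = 52.5034 + 10.9895 + 69.8866 = 133.3795

133.38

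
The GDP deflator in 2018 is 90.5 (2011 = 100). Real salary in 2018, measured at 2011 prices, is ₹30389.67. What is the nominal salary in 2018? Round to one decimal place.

27502.7

Nominal = Real × (Index/100) = 30389.67 × (90.5/100)
        = 30389.67 × 0.905 = 27502.6514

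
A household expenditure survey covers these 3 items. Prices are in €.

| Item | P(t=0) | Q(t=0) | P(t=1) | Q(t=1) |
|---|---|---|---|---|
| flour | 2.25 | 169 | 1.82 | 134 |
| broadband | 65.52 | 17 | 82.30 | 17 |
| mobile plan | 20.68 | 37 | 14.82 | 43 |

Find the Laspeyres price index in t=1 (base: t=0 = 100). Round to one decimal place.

Laspeyres price index uses base-period quantities as weights.
ΣP(t=1)·Q(t=0) = 1.82×169 + 82.30×17 + 14.82×37 = 307.58 + 1399.1 + 548.34 = 2255.02
ΣP(t=0)·Q(t=0) = 2.25×169 + 65.52×17 + 20.68×37 = 380.25 + 1113.84 + 765.16 = 2259.25
Index = 2255.02 / 2259.25 × 100 = 99.8128

99.8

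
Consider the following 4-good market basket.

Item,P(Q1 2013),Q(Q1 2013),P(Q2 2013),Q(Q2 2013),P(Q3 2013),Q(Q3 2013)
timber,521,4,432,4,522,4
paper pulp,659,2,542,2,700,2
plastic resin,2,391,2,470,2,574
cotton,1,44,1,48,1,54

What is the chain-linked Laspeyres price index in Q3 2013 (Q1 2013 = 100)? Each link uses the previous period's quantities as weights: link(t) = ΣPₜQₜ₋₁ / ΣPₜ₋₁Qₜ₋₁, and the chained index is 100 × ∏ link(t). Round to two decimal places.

Link Q1 2013→Q2 2013:
ΣP(Q2 2013)Q(Q1 2013) = 432×4 + 542×2 + 2×391 + 1×44 = 1728 + 1084 + 782 + 44 = 3638
ΣP(Q1 2013)Q(Q1 2013) = 521×4 + 659×2 + 2×391 + 1×44 = 2084 + 1318 + 782 + 44 = 4228
link = 3638/4228 = 0.860454
Link Q2 2013→Q3 2013:
ΣP(Q3 2013)Q(Q2 2013) = 522×4 + 700×2 + 2×470 + 1×48 = 2088 + 1400 + 940 + 48 = 4476
ΣP(Q2 2013)Q(Q2 2013) = 432×4 + 542×2 + 2×470 + 1×48 = 1728 + 1084 + 940 + 48 = 3800
link = 4476/3800 = 1.177895
Chained index = 100 × 0.860454 × 1.177895 = 101.3524

101.35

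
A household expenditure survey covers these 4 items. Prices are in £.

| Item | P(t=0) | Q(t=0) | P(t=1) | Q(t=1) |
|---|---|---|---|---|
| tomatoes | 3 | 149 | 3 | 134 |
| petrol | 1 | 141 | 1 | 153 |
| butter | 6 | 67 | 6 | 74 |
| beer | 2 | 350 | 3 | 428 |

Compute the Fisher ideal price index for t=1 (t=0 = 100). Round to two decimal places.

Laspeyres component (base-period weights):
ΣP(t=1)Q(t=0) = 3×149 + 1×141 + 6×67 + 3×350 = 447 + 141 + 402 + 1050 = 2040
ΣP(t=0)Q(t=0) = 3×149 + 1×141 + 6×67 + 2×350 = 447 + 141 + 402 + 700 = 1690
L = 2040 / 1690 × 100 = 120.7101
Paasche component (current-period weights):
ΣP(t=1)Q(t=1) = 3×134 + 1×153 + 6×74 + 3×428 = 402 + 153 + 444 + 1284 = 2283
ΣP(t=0)Q(t=1) = 3×134 + 1×153 + 6×74 + 2×428 = 402 + 153 + 444 + 856 = 1855
P = 2283 / 1855 × 100 = 123.0728
Fisher = √(L × P) = √(120.7101 × 123.0728) = 121.8857

121.89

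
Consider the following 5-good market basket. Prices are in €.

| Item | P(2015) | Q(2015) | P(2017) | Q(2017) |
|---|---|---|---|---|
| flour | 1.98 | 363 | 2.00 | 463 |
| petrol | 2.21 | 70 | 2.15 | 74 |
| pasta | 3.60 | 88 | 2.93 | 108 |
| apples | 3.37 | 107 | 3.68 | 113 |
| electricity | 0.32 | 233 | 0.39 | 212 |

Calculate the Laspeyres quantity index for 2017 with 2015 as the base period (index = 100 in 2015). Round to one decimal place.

118.0

Laspeyres quantity index uses base-period prices as weights.
ΣP(2015)·Q(2017) = 1.98×463 + 2.21×74 + 3.60×108 + 3.37×113 + 0.32×212 = 916.74 + 163.54 + 388.8 + 380.81 + 67.84 = 1917.73
ΣP(2015)·Q(2015) = 1.98×363 + 2.21×70 + 3.60×88 + 3.37×107 + 0.32×233 = 718.74 + 154.7 + 316.8 + 360.59 + 74.56 = 1625.39
Index = 1917.73 / 1625.39 × 100 = 117.9858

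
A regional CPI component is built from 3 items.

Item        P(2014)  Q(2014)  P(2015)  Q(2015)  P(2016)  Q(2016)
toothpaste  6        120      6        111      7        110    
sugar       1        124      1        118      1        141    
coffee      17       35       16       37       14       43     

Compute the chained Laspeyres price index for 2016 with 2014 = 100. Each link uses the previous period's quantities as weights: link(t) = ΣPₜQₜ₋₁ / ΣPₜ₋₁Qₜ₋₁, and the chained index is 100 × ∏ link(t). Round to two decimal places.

100.19

Link 2014→2015:
ΣP(2015)Q(2014) = 6×120 + 1×124 + 16×35 = 720 + 124 + 560 = 1404
ΣP(2014)Q(2014) = 6×120 + 1×124 + 17×35 = 720 + 124 + 595 = 1439
link = 1404/1439 = 0.975678
Link 2015→2016:
ΣP(2016)Q(2015) = 7×111 + 1×118 + 14×37 = 777 + 118 + 518 = 1413
ΣP(2015)Q(2015) = 6×111 + 1×118 + 16×37 = 666 + 118 + 592 = 1376
link = 1413/1376 = 1.026890
Chained index = 100 × 0.975678 × 1.026890 = 100.1913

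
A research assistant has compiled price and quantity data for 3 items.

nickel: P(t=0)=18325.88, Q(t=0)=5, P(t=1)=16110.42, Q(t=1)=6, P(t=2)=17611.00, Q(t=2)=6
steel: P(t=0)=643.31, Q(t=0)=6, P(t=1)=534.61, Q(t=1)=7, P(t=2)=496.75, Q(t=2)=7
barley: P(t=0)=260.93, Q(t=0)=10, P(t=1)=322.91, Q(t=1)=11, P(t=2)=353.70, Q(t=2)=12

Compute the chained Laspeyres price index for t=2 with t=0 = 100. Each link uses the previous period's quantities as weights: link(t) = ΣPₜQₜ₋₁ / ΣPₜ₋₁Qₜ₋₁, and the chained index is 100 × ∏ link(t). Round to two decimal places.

96.42

Link t=0→t=1:
ΣP(t=1)Q(t=0) = 16110.42×5 + 534.61×6 + 322.91×10 = 80552.1 + 3207.66 + 3229.1 = 86988.86
ΣP(t=0)Q(t=0) = 18325.88×5 + 643.31×6 + 260.93×10 = 91629.4 + 3859.86 + 2609.3 = 98098.56
link = 86988.86/98098.56 = 0.886750
Link t=1→t=2:
ΣP(t=2)Q(t=1) = 17611.00×6 + 496.75×7 + 353.70×11 = 105666 + 3477.25 + 3890.7 = 113033.95
ΣP(t=1)Q(t=1) = 16110.42×6 + 534.61×7 + 322.91×11 = 96662.52 + 3742.27 + 3552.01 = 103956.8
link = 113033.95/103956.8 = 1.087317
Chained index = 100 × 0.886750 × 1.087317 = 96.4178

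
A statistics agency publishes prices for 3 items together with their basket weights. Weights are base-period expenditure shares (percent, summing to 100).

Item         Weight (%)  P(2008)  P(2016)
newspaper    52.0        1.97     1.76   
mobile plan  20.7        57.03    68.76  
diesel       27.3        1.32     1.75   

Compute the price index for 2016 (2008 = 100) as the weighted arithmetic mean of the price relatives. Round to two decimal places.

107.61

newspaper: 52.0 × (1.76/1.97) = 52.0 × 0.893401 = 46.4569
mobile plan: 20.7 × (68.76/57.03) = 20.7 × 1.205681 = 24.9576
diesel: 27.3 × (1.75/1.32) = 27.3 × 1.325758 = 36.1932
Index = Σ wᵢ·(p₁ᵢ/p₀ᵢ) = 46.4569 + 24.9576 + 36.1932 = 107.6076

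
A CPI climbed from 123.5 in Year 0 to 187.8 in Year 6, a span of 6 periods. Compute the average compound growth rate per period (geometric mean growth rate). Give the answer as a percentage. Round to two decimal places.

7.24%

Growth factor = (187.8/123.5)^(1/6) = (1.520648)^(1/6) = 1.072354
Growth rate = 1.072354 − 1 = 0.072354 = 7.2354%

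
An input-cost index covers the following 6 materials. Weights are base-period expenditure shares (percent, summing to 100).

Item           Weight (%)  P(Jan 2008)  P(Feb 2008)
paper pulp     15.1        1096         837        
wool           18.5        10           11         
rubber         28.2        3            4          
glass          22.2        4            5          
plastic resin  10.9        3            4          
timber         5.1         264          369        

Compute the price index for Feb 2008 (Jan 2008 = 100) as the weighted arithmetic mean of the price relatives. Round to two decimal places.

paper pulp: 15.1 × (837/1096) = 15.1 × 0.763686 = 11.5317
wool: 18.5 × (11/10) = 18.5 × 1.100000 = 20.3500
rubber: 28.2 × (4/3) = 28.2 × 1.333333 = 37.6000
glass: 22.2 × (5/4) = 22.2 × 1.250000 = 27.7500
plastic resin: 10.9 × (4/3) = 10.9 × 1.333333 = 14.5333
timber: 5.1 × (369/264) = 5.1 × 1.397727 = 7.1284
Index = Σ wᵢ·(p₁ᵢ/p₀ᵢ) = 11.5317 + 20.3500 + 37.6000 + 27.7500 + 14.5333 + 7.1284 = 118.8934

118.89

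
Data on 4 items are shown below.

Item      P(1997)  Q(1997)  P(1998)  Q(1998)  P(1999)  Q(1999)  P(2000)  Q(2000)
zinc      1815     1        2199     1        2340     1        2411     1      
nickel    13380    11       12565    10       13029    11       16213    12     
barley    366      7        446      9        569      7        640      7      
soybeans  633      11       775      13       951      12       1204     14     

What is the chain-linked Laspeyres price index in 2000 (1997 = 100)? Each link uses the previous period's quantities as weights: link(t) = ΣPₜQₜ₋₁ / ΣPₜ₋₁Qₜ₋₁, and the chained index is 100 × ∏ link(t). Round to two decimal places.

125.78

Link 1997→1998:
ΣP(1998)Q(1997) = 2199×1 + 12565×11 + 446×7 + 775×11 = 2199 + 138215 + 3122 + 8525 = 152061
ΣP(1997)Q(1997) = 1815×1 + 13380×11 + 366×7 + 633×11 = 1815 + 147180 + 2562 + 6963 = 158520
link = 152061/158520 = 0.959254
Link 1998→1999:
ΣP(1999)Q(1998) = 2340×1 + 13029×10 + 569×9 + 951×13 = 2340 + 130290 + 5121 + 12363 = 150114
ΣP(1998)Q(1998) = 2199×1 + 12565×10 + 446×9 + 775×13 = 2199 + 125650 + 4014 + 10075 = 141938
link = 150114/141938 = 1.057603
Link 1999→2000:
ΣP(2000)Q(1999) = 2411×1 + 16213×11 + 640×7 + 1204×12 = 2411 + 178343 + 4480 + 14448 = 199682
ΣP(1999)Q(1999) = 2340×1 + 13029×11 + 569×7 + 951×12 = 2340 + 143319 + 3983 + 11412 = 161054
link = 199682/161054 = 1.239845
Chained index = 100 × 0.959254 × 1.057603 × 1.239845 = 125.7835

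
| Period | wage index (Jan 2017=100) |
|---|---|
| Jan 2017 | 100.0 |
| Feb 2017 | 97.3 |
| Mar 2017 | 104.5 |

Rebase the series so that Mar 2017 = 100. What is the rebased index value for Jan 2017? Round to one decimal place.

Rebased(Jan 2017) = 100.0 / 104.5 × 100 = 95.6938

95.7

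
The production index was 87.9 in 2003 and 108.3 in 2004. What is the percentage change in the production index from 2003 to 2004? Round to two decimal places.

23.21%

Change = (108.3 − 87.9) / 87.9 × 100
       = 20.4 / 87.9 × 100 = 23.2082%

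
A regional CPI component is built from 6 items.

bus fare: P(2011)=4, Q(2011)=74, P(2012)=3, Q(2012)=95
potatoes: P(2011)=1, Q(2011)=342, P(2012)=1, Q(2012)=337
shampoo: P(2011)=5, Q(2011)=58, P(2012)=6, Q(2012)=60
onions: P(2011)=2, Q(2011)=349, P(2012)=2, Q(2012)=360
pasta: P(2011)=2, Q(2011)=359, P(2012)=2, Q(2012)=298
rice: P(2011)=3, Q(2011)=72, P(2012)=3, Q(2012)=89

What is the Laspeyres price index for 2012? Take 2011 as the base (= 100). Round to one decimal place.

Laspeyres price index uses base-period quantities as weights.
ΣP(2012)·Q(2011) = 3×74 + 1×342 + 6×58 + 2×349 + 2×359 + 3×72 = 222 + 342 + 348 + 698 + 718 + 216 = 2544
ΣP(2011)·Q(2011) = 4×74 + 1×342 + 5×58 + 2×349 + 2×359 + 3×72 = 296 + 342 + 290 + 698 + 718 + 216 = 2560
Index = 2544 / 2560 × 100 = 99.3750

99.4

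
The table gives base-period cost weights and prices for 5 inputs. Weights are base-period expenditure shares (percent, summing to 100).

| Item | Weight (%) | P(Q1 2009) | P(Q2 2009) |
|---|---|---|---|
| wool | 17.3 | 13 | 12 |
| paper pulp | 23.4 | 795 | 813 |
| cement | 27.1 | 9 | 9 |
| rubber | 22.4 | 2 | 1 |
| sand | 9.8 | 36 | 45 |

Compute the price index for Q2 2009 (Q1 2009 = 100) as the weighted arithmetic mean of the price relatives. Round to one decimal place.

wool: 17.3 × (12/13) = 17.3 × 0.923077 = 15.9692
paper pulp: 23.4 × (813/795) = 23.4 × 1.022642 = 23.9298
cement: 27.1 × (9/9) = 27.1 × 1.000000 = 27.1000
rubber: 22.4 × (1/2) = 22.4 × 0.500000 = 11.2000
sand: 9.8 × (45/36) = 9.8 × 1.250000 = 12.2500
Index = Σ wᵢ·(p₁ᵢ/p₀ᵢ) = 15.9692 + 23.9298 + 27.1000 + 11.2000 + 12.2500 = 90.4490

90.4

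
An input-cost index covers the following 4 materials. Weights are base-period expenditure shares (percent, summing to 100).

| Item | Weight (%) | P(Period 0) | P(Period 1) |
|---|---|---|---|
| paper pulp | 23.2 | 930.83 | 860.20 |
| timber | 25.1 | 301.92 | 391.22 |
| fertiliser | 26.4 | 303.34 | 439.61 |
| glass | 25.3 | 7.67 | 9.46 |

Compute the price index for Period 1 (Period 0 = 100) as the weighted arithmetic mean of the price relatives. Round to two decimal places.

123.43

paper pulp: 23.2 × (860.20/930.83) = 23.2 × 0.924121 = 21.4396
timber: 25.1 × (391.22/301.92) = 25.1 × 1.295774 = 32.5239
fertiliser: 26.4 × (439.61/303.34) = 26.4 × 1.449232 = 38.2597
glass: 25.3 × (9.46/7.67) = 25.3 × 1.233377 = 31.2044
Index = Σ wᵢ·(p₁ᵢ/p₀ᵢ) = 21.4396 + 32.5239 + 38.2597 + 31.2044 = 123.4277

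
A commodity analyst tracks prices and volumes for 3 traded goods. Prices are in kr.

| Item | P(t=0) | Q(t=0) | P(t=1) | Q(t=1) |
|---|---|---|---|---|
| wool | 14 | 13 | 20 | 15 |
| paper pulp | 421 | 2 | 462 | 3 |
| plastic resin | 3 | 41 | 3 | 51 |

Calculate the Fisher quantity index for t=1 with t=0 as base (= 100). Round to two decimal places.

Laspeyres component (base-period weights):
ΣP(t=0)Q(t=1) = 14×15 + 421×3 + 3×51 = 210 + 1263 + 153 = 1626
ΣP(t=0)Q(t=0) = 14×13 + 421×2 + 3×41 = 182 + 842 + 123 = 1147
L = 1626 / 1147 × 100 = 141.7611
Paasche component (current-period weights):
ΣP(t=1)Q(t=1) = 20×15 + 462×3 + 3×51 = 300 + 1386 + 153 = 1839
ΣP(t=1)Q(t=0) = 20×13 + 462×2 + 3×41 = 260 + 924 + 123 = 1307
P = 1839 / 1307 × 100 = 140.7039
Fisher = √(L × P) = √(141.7611 × 140.7039) = 141.2315

141.23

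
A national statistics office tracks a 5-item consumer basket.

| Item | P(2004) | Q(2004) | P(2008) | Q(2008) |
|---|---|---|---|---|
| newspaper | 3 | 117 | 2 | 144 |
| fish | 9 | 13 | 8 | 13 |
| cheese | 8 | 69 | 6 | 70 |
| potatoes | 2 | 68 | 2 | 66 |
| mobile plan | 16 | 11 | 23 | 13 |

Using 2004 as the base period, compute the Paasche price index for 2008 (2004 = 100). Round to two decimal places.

85.78

Paasche price index uses current-period quantities as weights.
ΣP(2008)·Q(2008) = 2×144 + 8×13 + 6×70 + 2×66 + 23×13 = 288 + 104 + 420 + 132 + 299 = 1243
ΣP(2004)·Q(2008) = 3×144 + 9×13 + 8×70 + 2×66 + 16×13 = 432 + 117 + 560 + 132 + 208 = 1449
Index = 1243 / 1449 × 100 = 85.7833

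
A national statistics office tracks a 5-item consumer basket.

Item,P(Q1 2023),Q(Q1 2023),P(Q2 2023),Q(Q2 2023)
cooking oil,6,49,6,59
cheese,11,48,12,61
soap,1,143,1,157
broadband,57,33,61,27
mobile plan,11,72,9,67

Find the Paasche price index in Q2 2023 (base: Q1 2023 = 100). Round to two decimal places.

Paasche price index uses current-period quantities as weights.
ΣP(Q2 2023)·Q(Q2 2023) = 6×59 + 12×61 + 1×157 + 61×27 + 9×67 = 354 + 732 + 157 + 1647 + 603 = 3493
ΣP(Q1 2023)·Q(Q2 2023) = 6×59 + 11×61 + 1×157 + 57×27 + 11×67 = 354 + 671 + 157 + 1539 + 737 = 3458
Index = 3493 / 3458 × 100 = 101.0121

101.01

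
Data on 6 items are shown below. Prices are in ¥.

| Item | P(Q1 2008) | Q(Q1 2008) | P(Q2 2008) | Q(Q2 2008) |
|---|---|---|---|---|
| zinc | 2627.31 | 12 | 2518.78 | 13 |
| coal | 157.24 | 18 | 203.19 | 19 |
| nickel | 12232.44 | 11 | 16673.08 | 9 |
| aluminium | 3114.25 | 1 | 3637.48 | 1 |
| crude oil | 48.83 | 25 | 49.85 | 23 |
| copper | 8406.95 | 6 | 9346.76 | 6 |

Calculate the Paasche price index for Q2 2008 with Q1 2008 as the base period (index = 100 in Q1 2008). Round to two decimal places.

Paasche price index uses current-period quantities as weights.
ΣP(Q2 2008)·Q(Q2 2008) = 2518.78×13 + 203.19×19 + 16673.08×9 + 3637.48×1 + 49.85×23 + 9346.76×6 = 32744.14 + 3860.61 + 150057.72 + 3637.48 + 1146.55 + 56080.56 = 247527.06
ΣP(Q1 2008)·Q(Q2 2008) = 2627.31×13 + 157.24×19 + 12232.44×9 + 3114.25×1 + 48.83×23 + 8406.95×6 = 34155.03 + 2987.56 + 110091.96 + 3114.25 + 1123.09 + 50441.7 = 201913.59
Index = 247527.06 / 201913.59 × 100 = 122.5906

122.59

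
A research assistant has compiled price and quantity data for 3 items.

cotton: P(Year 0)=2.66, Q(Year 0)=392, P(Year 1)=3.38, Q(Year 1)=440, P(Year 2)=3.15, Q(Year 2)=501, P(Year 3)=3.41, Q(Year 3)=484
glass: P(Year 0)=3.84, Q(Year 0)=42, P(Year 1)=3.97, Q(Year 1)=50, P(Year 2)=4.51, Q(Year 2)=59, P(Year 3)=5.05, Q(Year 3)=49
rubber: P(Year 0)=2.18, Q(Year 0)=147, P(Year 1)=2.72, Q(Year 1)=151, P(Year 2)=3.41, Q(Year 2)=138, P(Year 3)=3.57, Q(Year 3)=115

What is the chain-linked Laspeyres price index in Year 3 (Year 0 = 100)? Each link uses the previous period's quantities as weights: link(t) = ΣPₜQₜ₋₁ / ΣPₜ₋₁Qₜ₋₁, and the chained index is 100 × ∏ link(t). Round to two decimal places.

135.87

Link Year 0→Year 1:
ΣP(Year 1)Q(Year 0) = 3.38×392 + 3.97×42 + 2.72×147 = 1324.96 + 166.74 + 399.84 = 1891.54
ΣP(Year 0)Q(Year 0) = 2.66×392 + 3.84×42 + 2.18×147 = 1042.72 + 161.28 + 320.46 = 1524.46
link = 1891.54/1524.46 = 1.240793
Link Year 1→Year 2:
ΣP(Year 2)Q(Year 1) = 3.15×440 + 4.51×50 + 3.41×151 = 1386 + 225.5 + 514.91 = 2126.41
ΣP(Year 1)Q(Year 1) = 3.38×440 + 3.97×50 + 2.72×151 = 1487.2 + 198.5 + 410.72 = 2096.42
link = 2126.41/2096.42 = 1.014305
Link Year 2→Year 3:
ΣP(Year 3)Q(Year 2) = 3.41×501 + 5.05×59 + 3.57×138 = 1708.41 + 297.95 + 492.66 = 2499.02
ΣP(Year 2)Q(Year 2) = 3.15×501 + 4.51×59 + 3.41×138 = 1578.15 + 266.09 + 470.58 = 2314.82
link = 2499.02/2314.82 = 1.079574
Chained index = 100 × 1.240793 × 1.014305 × 1.079574 = 135.8691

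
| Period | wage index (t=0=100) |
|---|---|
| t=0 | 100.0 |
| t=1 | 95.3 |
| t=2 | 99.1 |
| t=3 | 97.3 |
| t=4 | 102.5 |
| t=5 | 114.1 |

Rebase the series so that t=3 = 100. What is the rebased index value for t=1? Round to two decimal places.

97.94

Rebased(t=1) = 95.3 / 97.3 × 100 = 97.9445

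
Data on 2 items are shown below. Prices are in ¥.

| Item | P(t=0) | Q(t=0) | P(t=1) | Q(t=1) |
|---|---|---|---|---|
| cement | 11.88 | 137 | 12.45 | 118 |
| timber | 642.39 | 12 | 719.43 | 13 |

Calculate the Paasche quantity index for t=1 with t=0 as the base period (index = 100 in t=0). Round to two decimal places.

104.67

Paasche quantity index uses current-period prices as weights.
ΣP(t=1)·Q(t=1) = 12.45×118 + 719.43×13 = 1469.1 + 9352.59 = 10821.69
ΣP(t=1)·Q(t=0) = 12.45×137 + 719.43×12 = 1705.65 + 8633.16 = 10338.81
Index = 10821.69 / 10338.81 × 100 = 104.6706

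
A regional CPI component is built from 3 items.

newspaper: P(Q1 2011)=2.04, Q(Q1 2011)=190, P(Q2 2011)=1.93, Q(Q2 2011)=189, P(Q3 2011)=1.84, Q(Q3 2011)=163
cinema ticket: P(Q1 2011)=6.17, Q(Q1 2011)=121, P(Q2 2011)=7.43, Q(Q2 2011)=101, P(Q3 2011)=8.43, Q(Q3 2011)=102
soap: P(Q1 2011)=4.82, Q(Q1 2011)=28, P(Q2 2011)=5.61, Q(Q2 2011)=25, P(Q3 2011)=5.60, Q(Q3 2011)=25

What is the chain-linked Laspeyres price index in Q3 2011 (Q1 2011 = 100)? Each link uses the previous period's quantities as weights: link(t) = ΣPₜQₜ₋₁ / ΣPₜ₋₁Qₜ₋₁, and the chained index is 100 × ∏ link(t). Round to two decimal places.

119.59

Link Q1 2011→Q2 2011:
ΣP(Q2 2011)Q(Q1 2011) = 1.93×190 + 7.43×121 + 5.61×28 = 366.7 + 899.03 + 157.08 = 1422.81
ΣP(Q1 2011)Q(Q1 2011) = 2.04×190 + 6.17×121 + 4.82×28 = 387.6 + 746.57 + 134.96 = 1269.13
link = 1422.81/1269.13 = 1.121091
Link Q2 2011→Q3 2011:
ΣP(Q3 2011)Q(Q2 2011) = 1.84×189 + 8.43×101 + 5.60×25 = 347.76 + 851.43 + 140 = 1339.19
ΣP(Q2 2011)Q(Q2 2011) = 1.93×189 + 7.43×101 + 5.61×25 = 364.77 + 750.43 + 140.25 = 1255.45
link = 1339.19/1255.45 = 1.066701
Chained index = 100 × 1.121091 × 1.066701 = 119.5869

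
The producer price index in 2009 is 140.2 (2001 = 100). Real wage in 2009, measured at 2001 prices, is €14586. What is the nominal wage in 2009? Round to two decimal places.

Nominal = Real × (Index/100) = 14586 × (140.2/100)
        = 14586 × 1.402 = 20449.5720

20449.57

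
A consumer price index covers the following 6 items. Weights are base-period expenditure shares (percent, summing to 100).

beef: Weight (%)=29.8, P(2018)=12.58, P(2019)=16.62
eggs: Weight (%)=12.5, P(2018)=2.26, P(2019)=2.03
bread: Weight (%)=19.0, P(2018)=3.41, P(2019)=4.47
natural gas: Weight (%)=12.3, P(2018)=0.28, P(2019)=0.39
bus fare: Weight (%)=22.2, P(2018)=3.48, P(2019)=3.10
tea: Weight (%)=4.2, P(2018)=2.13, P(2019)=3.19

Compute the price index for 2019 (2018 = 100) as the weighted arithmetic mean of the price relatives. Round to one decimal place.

118.7

beef: 29.8 × (16.62/12.58) = 29.8 × 1.321145 = 39.3701
eggs: 12.5 × (2.03/2.26) = 12.5 × 0.898230 = 11.2279
bread: 19.0 × (4.47/3.41) = 19.0 × 1.310850 = 24.9062
natural gas: 12.3 × (0.39/0.28) = 12.3 × 1.392857 = 17.1321
bus fare: 22.2 × (3.10/3.48) = 22.2 × 0.890805 = 19.7759
tea: 4.2 × (3.19/2.13) = 4.2 × 1.497653 = 6.2901
Index = Σ wᵢ·(p₁ᵢ/p₀ᵢ) = 39.3701 + 11.2279 + 24.9062 + 17.1321 + 19.7759 + 6.2901 = 118.7023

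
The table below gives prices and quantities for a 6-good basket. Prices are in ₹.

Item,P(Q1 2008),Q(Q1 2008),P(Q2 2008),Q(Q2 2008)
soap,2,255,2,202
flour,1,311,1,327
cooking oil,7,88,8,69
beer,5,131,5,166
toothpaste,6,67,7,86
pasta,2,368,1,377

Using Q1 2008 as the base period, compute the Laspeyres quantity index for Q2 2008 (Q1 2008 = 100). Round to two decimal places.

Laspeyres quantity index uses base-period prices as weights.
ΣP(Q1 2008)·Q(Q2 2008) = 2×202 + 1×327 + 7×69 + 5×166 + 6×86 + 2×377 = 404 + 327 + 483 + 830 + 516 + 754 = 3314
ΣP(Q1 2008)·Q(Q1 2008) = 2×255 + 1×311 + 7×88 + 5×131 + 6×67 + 2×368 = 510 + 311 + 616 + 655 + 402 + 736 = 3230
Index = 3314 / 3230 × 100 = 102.6006

102.60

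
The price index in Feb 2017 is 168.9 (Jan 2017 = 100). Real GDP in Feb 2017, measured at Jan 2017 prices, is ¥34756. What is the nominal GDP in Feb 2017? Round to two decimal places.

58702.88

Nominal = Real × (Index/100) = 34756 × (168.9/100)
        = 34756 × 1.689 = 58702.8840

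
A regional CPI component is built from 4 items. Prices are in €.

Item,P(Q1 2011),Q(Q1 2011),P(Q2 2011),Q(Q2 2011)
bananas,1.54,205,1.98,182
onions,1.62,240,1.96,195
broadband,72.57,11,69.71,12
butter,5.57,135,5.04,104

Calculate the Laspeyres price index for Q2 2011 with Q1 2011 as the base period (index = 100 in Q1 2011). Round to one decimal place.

103.1

Laspeyres price index uses base-period quantities as weights.
ΣP(Q2 2011)·Q(Q1 2011) = 1.98×205 + 1.96×240 + 69.71×11 + 5.04×135 = 405.9 + 470.4 + 766.81 + 680.4 = 2323.51
ΣP(Q1 2011)·Q(Q1 2011) = 1.54×205 + 1.62×240 + 72.57×11 + 5.57×135 = 315.7 + 388.8 + 798.27 + 751.95 = 2254.72
Index = 2323.51 / 2254.72 × 100 = 103.0509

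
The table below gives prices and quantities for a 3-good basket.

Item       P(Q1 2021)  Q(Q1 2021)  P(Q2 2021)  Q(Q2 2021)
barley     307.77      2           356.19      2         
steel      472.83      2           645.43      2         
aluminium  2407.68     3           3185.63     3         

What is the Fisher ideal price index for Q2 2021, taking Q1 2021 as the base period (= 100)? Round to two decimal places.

Laspeyres component (base-period weights):
ΣP(Q2 2021)Q(Q1 2021) = 356.19×2 + 645.43×2 + 3185.63×3 = 712.38 + 1290.86 + 9556.89 = 11560.13
ΣP(Q1 2021)Q(Q1 2021) = 307.77×2 + 472.83×2 + 2407.68×3 = 615.54 + 945.66 + 7223.04 = 8784.24
L = 11560.13 / 8784.24 × 100 = 131.6008
Paasche component (current-period weights):
ΣP(Q2 2021)Q(Q2 2021) = 356.19×2 + 645.43×2 + 3185.63×3 = 712.38 + 1290.86 + 9556.89 = 11560.13
ΣP(Q1 2021)Q(Q2 2021) = 307.77×2 + 472.83×2 + 2407.68×3 = 615.54 + 945.66 + 7223.04 = 8784.24
P = 11560.13 / 8784.24 × 100 = 131.6008
Fisher = √(L × P) = √(131.6008 × 131.6008) = 131.6008

131.60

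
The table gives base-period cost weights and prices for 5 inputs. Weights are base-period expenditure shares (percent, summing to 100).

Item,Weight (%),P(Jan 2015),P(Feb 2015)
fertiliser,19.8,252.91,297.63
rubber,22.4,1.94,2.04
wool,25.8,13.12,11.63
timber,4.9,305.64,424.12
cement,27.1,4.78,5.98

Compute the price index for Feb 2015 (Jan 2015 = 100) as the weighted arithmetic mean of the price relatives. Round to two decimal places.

fertiliser: 19.8 × (297.63/252.91) = 19.8 × 1.176822 = 23.3011
rubber: 22.4 × (2.04/1.94) = 22.4 × 1.051546 = 23.5546
wool: 25.8 × (11.63/13.12) = 25.8 × 0.886433 = 22.8700
timber: 4.9 × (424.12/305.64) = 4.9 × 1.387646 = 6.7995
cement: 27.1 × (5.98/4.78) = 27.1 × 1.251046 = 33.9033
Index = Σ wᵢ·(p₁ᵢ/p₀ᵢ) = 23.3011 + 23.5546 + 22.8700 + 6.7995 + 33.9033 = 110.4285

110.43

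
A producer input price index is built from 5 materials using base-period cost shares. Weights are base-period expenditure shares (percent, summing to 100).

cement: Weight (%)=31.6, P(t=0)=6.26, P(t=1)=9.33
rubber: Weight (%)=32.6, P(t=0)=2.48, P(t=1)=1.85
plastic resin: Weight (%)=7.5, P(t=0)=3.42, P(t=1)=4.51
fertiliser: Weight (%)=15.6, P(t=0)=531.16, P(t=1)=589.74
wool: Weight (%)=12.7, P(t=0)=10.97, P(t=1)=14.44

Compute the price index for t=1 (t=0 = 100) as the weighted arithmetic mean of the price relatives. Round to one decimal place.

cement: 31.6 × (9.33/6.26) = 31.6 × 1.490415 = 47.0971
rubber: 32.6 × (1.85/2.48) = 32.6 × 0.745968 = 24.3185
plastic resin: 7.5 × (4.51/3.42) = 7.5 × 1.318713 = 9.8904
fertiliser: 15.6 × (589.74/531.16) = 15.6 × 1.110287 = 17.3205
wool: 12.7 × (14.44/10.97) = 12.7 × 1.316317 = 16.7172
Index = Σ wᵢ·(p₁ᵢ/p₀ᵢ) = 47.0971 + 24.3185 + 9.8904 + 17.3205 + 16.7172 = 115.3437

115.3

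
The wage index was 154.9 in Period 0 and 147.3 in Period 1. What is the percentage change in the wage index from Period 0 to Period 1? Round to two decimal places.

Change = (147.3 − 154.9) / 154.9 × 100
       = -7.6 / 154.9 × 100 = -4.9064%

-4.91%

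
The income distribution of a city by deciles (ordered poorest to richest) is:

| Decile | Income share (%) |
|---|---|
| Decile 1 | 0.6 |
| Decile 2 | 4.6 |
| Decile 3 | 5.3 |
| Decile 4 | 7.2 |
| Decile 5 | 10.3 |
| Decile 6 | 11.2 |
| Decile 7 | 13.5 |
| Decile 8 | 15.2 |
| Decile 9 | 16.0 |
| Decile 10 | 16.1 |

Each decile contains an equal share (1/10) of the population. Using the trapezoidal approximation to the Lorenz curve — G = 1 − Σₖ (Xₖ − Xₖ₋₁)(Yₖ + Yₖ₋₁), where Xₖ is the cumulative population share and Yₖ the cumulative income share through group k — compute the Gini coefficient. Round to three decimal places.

0.289

Cumulative income shares Yₖ: 0.0060, 0.0520, 0.1050, 0.1770, 0.2800, 0.3920, 0.5270, 0.6790, 0.8390, 1.0000
Σ (Xₖ−Xₖ₋₁)(Yₖ+Yₖ₋₁) = (1/10)(0.0060+0.0000) + (1/10)(0.0520+0.0060) + (1/10)(0.1050+0.0520) + (1/10)(0.1770+0.1050) + (1/10)(0.2800+0.1770) + (1/10)(0.3920+0.2800) + (1/10)(0.5270+0.3920) + (1/10)(0.6790+0.5270) + (1/10)(0.8390+0.6790) + (1/10)(1.0000+0.8390)
  = 0.0006 + 0.0058 + 0.0157 + 0.0282 + 0.0457 + 0.0672 + 0.0919 + 0.1206 + 0.1518 + 0.1839 = 0.7114
G = 1 − 0.7114 = 0.2886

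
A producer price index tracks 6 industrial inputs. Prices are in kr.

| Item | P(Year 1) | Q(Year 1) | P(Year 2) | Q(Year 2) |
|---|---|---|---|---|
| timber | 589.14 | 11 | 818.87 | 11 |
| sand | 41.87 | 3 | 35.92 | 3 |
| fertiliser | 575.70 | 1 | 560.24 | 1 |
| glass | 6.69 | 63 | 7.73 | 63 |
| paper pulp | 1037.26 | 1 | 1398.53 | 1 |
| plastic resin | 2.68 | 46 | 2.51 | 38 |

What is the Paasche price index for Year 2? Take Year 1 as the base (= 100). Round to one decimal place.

Paasche price index uses current-period quantities as weights.
ΣP(Year 2)·Q(Year 2) = 818.87×11 + 35.92×3 + 560.24×1 + 7.73×63 + 1398.53×1 + 2.51×38 = 9007.57 + 107.76 + 560.24 + 486.99 + 1398.53 + 95.38 = 11656.47
ΣP(Year 1)·Q(Year 2) = 589.14×11 + 41.87×3 + 575.70×1 + 6.69×63 + 1037.26×1 + 2.68×38 = 6480.54 + 125.61 + 575.7 + 421.47 + 1037.26 + 101.84 = 8742.42
Index = 11656.47 / 8742.42 × 100 = 133.3323

133.3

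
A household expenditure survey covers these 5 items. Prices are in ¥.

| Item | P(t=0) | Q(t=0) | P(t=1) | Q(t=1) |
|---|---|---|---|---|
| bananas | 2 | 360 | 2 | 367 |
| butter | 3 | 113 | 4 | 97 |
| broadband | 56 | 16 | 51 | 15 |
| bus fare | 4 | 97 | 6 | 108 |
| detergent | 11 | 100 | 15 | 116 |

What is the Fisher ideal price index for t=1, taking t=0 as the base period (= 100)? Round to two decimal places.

Laspeyres component (base-period weights):
ΣP(t=1)Q(t=0) = 2×360 + 4×113 + 51×16 + 6×97 + 15×100 = 720 + 452 + 816 + 582 + 1500 = 4070
ΣP(t=0)Q(t=0) = 2×360 + 3×113 + 56×16 + 4×97 + 11×100 = 720 + 339 + 896 + 388 + 1100 = 3443
L = 4070 / 3443 × 100 = 118.2109
Paasche component (current-period weights):
ΣP(t=1)Q(t=1) = 2×367 + 4×97 + 51×15 + 6×108 + 15×116 = 734 + 388 + 765 + 648 + 1740 = 4275
ΣP(t=0)Q(t=1) = 2×367 + 3×97 + 56×15 + 4×108 + 11×116 = 734 + 291 + 840 + 432 + 1276 = 3573
P = 4275 / 3573 × 100 = 119.6474
Fisher = √(L × P) = √(118.2109 × 119.6474) = 118.9269

118.93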